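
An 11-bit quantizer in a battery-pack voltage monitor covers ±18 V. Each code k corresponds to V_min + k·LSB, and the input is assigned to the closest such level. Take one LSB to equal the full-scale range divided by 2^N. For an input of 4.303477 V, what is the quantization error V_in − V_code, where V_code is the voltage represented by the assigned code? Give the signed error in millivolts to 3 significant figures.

−3.16 mV

The full-scale span is 18 − (-18) = 36 V. LSB = 36 V / 2^11 ≈ 17.58 mV.
(4.303477 − (-18)) / LSB = 22.303477 × 2048/36 = 1268.8200. Nearest integer: k = 1269.
V_code = V_min + k × range/2^11 = -18 + 1269 × 36/2048 = 4.306640625 V.
V_in − V_code = 4.303477 − (4.306640625) = −3.16 mV.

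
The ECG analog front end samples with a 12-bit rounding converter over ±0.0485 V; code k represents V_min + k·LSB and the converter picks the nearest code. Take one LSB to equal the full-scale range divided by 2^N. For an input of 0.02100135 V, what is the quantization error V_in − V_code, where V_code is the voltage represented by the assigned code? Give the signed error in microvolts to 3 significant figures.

The full-scale span is 0.0485 − (-0.0485) = 0.097 V. LSB = 0.097 V / 2^12 ≈ 23.68 µV.
Position in LSBs: (0.02100135 − (-0.0485)) × 4096/0.097 = 2934.8199; rounding gives k = 2935.
Reconstructed level: -0.0485 + 2935 × 0.097/4096 V = 0.02100561523 V.
V_in − V_code = 0.02100135 − (0.02100561523) = −4.27 µV.

−4.27 µV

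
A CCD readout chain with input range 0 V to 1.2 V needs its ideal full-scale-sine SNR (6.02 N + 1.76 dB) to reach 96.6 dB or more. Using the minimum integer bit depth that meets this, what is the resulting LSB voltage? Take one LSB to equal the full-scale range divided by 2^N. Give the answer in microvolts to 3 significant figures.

V_FS = 1.2 V.
Required N = ⌈(96.6 − 1.76)/6.02⌉ = ⌈15.754⌉ = 16.
LSB = 1.2 V / 2^16 = 18.3 µV.

18.3 µV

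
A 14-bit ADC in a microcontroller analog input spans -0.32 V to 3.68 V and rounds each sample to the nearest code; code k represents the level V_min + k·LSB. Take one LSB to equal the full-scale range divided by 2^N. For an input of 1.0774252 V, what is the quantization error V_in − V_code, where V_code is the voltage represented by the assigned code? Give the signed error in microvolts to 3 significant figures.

−35.7 µV

The full-scale span is 3.68 − (-0.32) = 4 V. LSB = 4 V / 2^14 ≈ 244.1 µV.
Position in LSBs: (1.0774252 − (-0.32)) × 16384/4 = 5723.8536; rounding gives k = 5724.
Reconstructed level: -0.32 + 5724 × 4/16384 V = 1.0774609375 V.
e = 1.0774252 − (1.0774609375) = −35.7 µV.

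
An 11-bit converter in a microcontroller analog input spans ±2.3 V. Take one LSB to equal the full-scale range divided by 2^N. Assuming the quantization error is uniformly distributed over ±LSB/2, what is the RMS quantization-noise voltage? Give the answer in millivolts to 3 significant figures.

0.648 mV

Full-scale range = 2.3 V − (-2.3 V) = 4.6 V.
One LSB is 4.6 V / 2048 = 2.2461 mV.
σ_q = LSB/√12 = 2.2461 mV/3.4641 = 0.648 mV.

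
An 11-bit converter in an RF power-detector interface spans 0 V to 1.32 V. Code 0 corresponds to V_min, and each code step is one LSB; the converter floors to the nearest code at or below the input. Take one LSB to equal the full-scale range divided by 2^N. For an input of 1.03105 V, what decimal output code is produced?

1599

Full-scale range = 1.32 V. LSB = 1.32 V / 2^11 ≈ 0.6445 mV.
(V_in − V_min) × 2^11/range = (1.03105 − (0)) × 2048/1.32 = 1599.690.
Floor → code = 1599.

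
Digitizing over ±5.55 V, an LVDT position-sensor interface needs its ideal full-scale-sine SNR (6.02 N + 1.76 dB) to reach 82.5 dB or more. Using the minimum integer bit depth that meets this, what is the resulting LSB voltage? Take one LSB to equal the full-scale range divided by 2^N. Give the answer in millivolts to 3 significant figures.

Span: 5.55 V − (-5.55 V) = 11.1 V.
N ≥ (82.5 − 1.76)/6.02 = 13.412 → N_min = 14.
Step size = 11.1/16384 V = 0.677 mV.

0.677 mV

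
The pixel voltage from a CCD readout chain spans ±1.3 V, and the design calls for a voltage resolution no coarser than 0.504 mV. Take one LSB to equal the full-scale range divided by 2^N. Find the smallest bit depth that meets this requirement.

13 bits

Span: 1.3 V − (-1.3 V) = 2.6 V.
2.6 V / 0.504 mV = 5159. Since 2^12 = 4096 and 2^13 = 8192, N = 13.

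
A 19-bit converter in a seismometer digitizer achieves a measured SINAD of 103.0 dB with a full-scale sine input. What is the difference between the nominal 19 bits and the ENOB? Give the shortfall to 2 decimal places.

2.18 bits

ENOB = (SINAD − 1.76)/6.02 = (103.0 − 1.76)/6.02 = 16.8173 bits.
Lost resolution: 19 − 16.8173 = 2.1827 bits.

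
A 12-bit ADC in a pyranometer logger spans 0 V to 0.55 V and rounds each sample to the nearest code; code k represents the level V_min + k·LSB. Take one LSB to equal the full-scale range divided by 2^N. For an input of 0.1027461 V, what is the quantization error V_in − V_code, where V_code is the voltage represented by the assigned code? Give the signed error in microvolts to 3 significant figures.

+23.9 µV

Full-scale range = 0.55 V. LSB = 0.55 V / 2^12 ≈ 134.3 µV.
(0.1027461 − (0)) / LSB = 0.1027461 × 4096/0.55 = 765.1782. Nearest integer: k = 765.
V_code = 0 + (765/4096) × 0.55 = 0.1027221680 V.
Error = V_in − V_code = 0.1027461 − (0.1027221680) = +23.9 µV.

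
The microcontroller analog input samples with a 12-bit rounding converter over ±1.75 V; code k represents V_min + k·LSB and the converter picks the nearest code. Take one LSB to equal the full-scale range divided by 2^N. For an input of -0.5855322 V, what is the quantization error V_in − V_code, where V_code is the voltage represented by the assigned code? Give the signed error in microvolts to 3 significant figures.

Range = 1.75 − (-1.75) = 3.5 V. LSB = 3.5 V / 2^12 ≈ 0.8545 mV.
(-0.5855322 − (-1.75)) / LSB = 1.1644678 × 4096/3.5 = 1362.7600. Nearest integer: k = 1363.
V_code = V_min + k × range/2^12 = -1.75 + 1363 × 3.5/4096 = -0.5853271484 V.
Error = V_in − V_code = -0.5855322 − (-0.5853271484) = −205 µV.

−205 µV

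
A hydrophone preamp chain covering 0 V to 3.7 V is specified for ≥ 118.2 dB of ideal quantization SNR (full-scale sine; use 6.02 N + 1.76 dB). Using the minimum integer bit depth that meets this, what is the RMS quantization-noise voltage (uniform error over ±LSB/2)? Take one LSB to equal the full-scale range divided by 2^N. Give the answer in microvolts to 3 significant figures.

Range is 3.7 V.
Required N = ⌈(118.2 − 1.76)/6.02⌉ = ⌈19.342⌉ = 20.
Step size = 3.7/1048576 V = 3.5286 µV.
V_rms = LSB/√12 = 1.02 µV.

1.02 µV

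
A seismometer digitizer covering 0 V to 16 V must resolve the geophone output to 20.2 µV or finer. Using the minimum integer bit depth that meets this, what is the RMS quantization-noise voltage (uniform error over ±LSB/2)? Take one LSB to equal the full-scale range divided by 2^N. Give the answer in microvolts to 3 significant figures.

Span = 16 V.
Need 2^N ≥ 16 V / 20.2 µV = 792100 → N_min = 20.
LSB = 16 V / 2^20 = 15.259 µV.
σ_q = LSB/√12 = 15.259 µV/3.4641 = 4.40 µV.

4.40 µV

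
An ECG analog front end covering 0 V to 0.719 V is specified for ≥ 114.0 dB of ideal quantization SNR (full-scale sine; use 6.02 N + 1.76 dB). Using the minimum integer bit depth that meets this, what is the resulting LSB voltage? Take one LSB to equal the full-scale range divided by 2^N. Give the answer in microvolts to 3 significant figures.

Full-scale range = 0.719 V.
N ≥ (114.0 − 1.76)/6.02 = 18.645 → N_min = 19.
One LSB is 0.719 V / 524288 = 1.37 µV.

1.37 µV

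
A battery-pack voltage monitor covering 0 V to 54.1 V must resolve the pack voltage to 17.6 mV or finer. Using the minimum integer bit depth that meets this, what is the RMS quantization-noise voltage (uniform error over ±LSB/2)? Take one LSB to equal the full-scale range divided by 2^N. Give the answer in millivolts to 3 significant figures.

3.81 mV

V_FS = 54.1 V.
Required number of levels: 54.1/17.6 mV = 3073.9; smallest N with 2^N ≥ that is 12.
LSB = 54.1 V / 2^12 = 13.208 mV.
σ_q = LSB/√12 = 13.208 mV/3.4641 = 3.81 mV.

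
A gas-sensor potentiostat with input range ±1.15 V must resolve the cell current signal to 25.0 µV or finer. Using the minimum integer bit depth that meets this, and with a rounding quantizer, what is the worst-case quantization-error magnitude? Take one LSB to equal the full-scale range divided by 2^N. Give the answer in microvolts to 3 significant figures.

8.77 µV

Span: 1.15 V − (-1.15 V) = 2.3 V.
2.3 V / 25.0 µV = 92000. Since 2^16 = 65536 and 2^17 = 131072, N = 17.
Step size = 2.3/131072 V = 17.548 µV.
|e|_max = LSB/2 = 8.77 µV.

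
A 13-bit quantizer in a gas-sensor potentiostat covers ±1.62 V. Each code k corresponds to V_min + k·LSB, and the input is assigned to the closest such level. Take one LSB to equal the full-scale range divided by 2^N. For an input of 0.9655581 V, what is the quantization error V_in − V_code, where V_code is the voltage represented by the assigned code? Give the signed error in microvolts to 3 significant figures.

+124 µV

Range = 1.62 − (-1.62) = 3.24 V. LSB = 3.24 V / 2^13 ≈ 395.5 µV.
Position in LSBs: (0.9655581 − (-1.62)) × 8192/3.24 = 6537.3123; rounding gives k = 6537.
V_code = V_min + k × range/2^13 = -1.62 + 6537 × 3.24/8192 = 0.9654345703 V.
Error = V_in − V_code = 0.9655581 − (0.9654345703) = +124 µV.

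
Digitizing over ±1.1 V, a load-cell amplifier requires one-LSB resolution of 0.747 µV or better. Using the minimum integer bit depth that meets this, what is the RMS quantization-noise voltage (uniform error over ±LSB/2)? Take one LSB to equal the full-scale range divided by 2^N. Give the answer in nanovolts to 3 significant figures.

Full-scale range = 1.1 V − (-1.1 V) = 2.2 V.
Required number of levels: 2.2/0.747 µV = 2.9451e6; smallest N with 2^N ≥ that is 22.
LSB = 2.2 V ÷ 2^22 = 2.2/4194304 V = 0.52452 µV.
σ_q = LSB/√12 = 0.52452 µV/3.4641 = 151 nV.

151 nV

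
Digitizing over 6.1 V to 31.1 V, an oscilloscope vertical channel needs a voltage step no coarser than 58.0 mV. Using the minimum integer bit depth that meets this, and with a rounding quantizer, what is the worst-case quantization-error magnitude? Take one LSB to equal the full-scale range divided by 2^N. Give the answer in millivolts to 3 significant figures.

24.4 mV

The full-scale span is 31.1 − (6.1) = 25 V.
Required number of levels: 25/58.0 mV = 431.03; smallest N with 2^N ≥ that is 9.
LSB = 25 V / 2^9 = 48.828 mV.
|e|_max = LSB/2 = 24.4 mV.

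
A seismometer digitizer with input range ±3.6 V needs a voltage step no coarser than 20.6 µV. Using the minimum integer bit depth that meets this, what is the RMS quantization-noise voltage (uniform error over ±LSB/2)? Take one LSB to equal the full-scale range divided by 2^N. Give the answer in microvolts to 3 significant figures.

Range = 3.6 − (-3.6) = 7.2 V.
Need 2^N ≥ 7.2 V / 20.6 µV = 349500 → N_min = 19.
LSB = 7.2 V ÷ 2^19 = 7.2/524288 V = 13.733 µV.
V_rms = LSB/√12 = 3.96 µV.

3.96 µV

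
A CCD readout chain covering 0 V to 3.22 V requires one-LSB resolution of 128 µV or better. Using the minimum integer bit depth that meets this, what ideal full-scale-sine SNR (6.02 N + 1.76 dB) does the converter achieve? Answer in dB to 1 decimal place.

92.1 dB

V_FS = 3.22 V.
3.22 V / 128 µV = 25160. Since 2^14 = 16384 and 2^15 = 32768, N = 15.
SNR = 6.02 × 15 + 1.76 = 92.06 dB.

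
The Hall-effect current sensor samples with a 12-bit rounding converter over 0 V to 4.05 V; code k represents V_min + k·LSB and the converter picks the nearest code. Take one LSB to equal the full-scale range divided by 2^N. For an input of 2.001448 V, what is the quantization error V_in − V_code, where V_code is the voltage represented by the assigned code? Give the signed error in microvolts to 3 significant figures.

Full-scale range = 4.05 V. LSB = 4.05 V / 2^12 ≈ 0.9888 mV.
Position in LSBs: (2.001448 − (0)) × 4096/4.05 = 2024.1805; rounding gives k = 2024.
V_code = V_min + k × range/2^12 = 0 + 2024 × 4.05/4096 = 2.001269531 V.
V_in − V_code = 2.001448 − (2.001269531) = +178 µV.

+178 µV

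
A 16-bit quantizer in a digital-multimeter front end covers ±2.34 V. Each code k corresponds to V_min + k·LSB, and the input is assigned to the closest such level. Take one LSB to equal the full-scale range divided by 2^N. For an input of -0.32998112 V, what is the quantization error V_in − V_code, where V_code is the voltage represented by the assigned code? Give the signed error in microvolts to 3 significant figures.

Range = 2.34 − (-2.34) = 4.68 V. LSB = 4.68 V / 2^16 ≈ 71.41 µV.
(-0.32998112 − (-2.34)) / LSB = 2.01001888 × 65536/4.68 = 28147.1362. Nearest integer: k = 28147.
V_code = V_min + k × range/2^16 = -2.34 + 28147 × 4.68/65536 = -0.32999084473 V.
Error = V_in − V_code = -0.32998112 − (-0.32999084473) = +9.72 µV.

+9.72 µV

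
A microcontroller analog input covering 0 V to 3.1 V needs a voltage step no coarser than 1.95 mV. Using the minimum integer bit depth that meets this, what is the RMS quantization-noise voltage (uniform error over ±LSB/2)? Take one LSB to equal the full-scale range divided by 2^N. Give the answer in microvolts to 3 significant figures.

Range is 3.1 V.
Required number of levels: 3.1/1.95 mV = 1589.7; smallest N with 2^N ≥ that is 11.
LSB = 3.1 V / 2^11 = 1.5137 mV.
RMS noise = LSB/√12 = 437 µV.

437 µV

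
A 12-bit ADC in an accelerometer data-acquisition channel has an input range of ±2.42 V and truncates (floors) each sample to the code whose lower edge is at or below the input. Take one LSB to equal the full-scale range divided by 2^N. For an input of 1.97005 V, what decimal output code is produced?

Range = 2.42 − (-2.42) = 4.84 V. LSB = 4.84 V / 2^12 ≈ 1.182 mV.
V_in − V_min = 1.97005 − (-2.42) = 4.39005 V.
Divide by LSB: 4.39005 × 4096/4.84 = 3715.2159.
Truncating gives code 3715.

3715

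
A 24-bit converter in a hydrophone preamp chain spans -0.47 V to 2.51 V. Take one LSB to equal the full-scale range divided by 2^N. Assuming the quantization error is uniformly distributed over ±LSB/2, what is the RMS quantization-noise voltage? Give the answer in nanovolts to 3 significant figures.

51.3 nV

Range = 2.51 − (-0.47) = 2.98 V.
LSB = 2.98 V / 2^24 = 177.62 nV.
RMS of a uniform error over width LSB is LSB/√12 = 51.3 nV.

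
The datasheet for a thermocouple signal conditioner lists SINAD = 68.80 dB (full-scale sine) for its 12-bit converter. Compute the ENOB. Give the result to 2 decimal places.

ENOB = (SINAD − 1.76) / 6.02 = (68.80 − 1.76) / 6.02 = 67.04 / 6.02 = 11.1362.

11.14 bits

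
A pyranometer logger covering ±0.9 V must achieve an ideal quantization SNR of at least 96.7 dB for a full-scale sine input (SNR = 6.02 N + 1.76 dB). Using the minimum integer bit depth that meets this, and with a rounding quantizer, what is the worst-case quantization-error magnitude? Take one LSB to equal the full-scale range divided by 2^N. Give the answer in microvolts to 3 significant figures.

13.7 µV

The full-scale span is 0.9 − (-0.9) = 1.8 V.
N ≥ (96.7 − 1.76)/6.02 = 15.771 → N_min = 16.
LSB = 1.8 V / 2^16 = 27.466 µV.
Max error for round-to-nearest is LSB/2 = 13.7 µV.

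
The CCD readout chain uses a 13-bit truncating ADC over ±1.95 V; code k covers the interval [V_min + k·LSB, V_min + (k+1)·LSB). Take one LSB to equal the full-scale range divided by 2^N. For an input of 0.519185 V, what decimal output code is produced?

Range = 1.95 − (-1.95) = 3.9 V. LSB = 3.9 V / 2^13 ≈ 476.1 µV.
V_in − V_min = 0.519185 − (-1.95) = 2.469185 V.
Divide by LSB: 2.469185 × 8192/3.9 = 5186.5547.
Truncating gives code 5186.

5186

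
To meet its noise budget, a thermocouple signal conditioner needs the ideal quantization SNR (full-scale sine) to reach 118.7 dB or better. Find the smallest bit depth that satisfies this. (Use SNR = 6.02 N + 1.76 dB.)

20 bits

Solving 6.02 N ≥ 118.7 − 1.76: N ≥ 19.425. Round up → N = 20.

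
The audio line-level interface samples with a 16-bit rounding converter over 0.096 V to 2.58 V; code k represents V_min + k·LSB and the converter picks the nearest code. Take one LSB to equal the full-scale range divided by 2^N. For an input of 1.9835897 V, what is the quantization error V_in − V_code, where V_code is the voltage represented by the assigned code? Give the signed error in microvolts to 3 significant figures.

−9.24 µV

Span: 2.58 V − (0.096 V) = 2.484 V. LSB = 2.484 V / 2^16 ≈ 37.90 µV.
(V_in − V_min)/LSB = (1.9835897 − (0.096)) × 65536/2.484 = 49800.7563 → nearest code k = 49801.
V_code = 0.096 + (49801/65536) × 2.484 = 1.9835989380 V.
e = 1.9835897 − (1.9835989380) = −9.24 µV.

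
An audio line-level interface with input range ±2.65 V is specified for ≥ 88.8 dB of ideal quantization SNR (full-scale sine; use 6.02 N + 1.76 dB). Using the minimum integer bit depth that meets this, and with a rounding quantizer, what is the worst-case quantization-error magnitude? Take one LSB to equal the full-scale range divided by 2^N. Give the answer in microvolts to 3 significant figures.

Span: 2.65 V − (-2.65 V) = 5.3 V.
Required N = ⌈(88.8 − 1.76)/6.02⌉ = ⌈14.458⌉ = 15.
LSB = 5.3 V / 2^15 = 161.74 µV.
|e|_max = LSB/2 = 80.9 µV.

80.9 µV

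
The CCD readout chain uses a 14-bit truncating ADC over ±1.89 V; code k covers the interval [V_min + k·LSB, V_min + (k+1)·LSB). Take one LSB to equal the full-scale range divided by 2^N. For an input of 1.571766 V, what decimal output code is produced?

Full-scale range = 1.89 V − (-1.89 V) = 3.78 V. LSB = 3.78 V / 2^14 ≈ 230.7 µV.
(V_in − V_min) × 2^14/range = (1.571766 − (-1.89)) × 16384/3.78 = 15004.649.
Floor → code = 15004.

15004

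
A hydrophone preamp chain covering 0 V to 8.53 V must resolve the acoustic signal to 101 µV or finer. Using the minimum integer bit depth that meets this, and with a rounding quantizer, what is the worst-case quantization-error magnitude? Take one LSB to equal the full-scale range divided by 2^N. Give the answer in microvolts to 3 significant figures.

32.5 µV

Full-scale range = 8.53 V.
Required number of levels: 8.53/101 µV = 84455; smallest N with 2^N ≥ that is 17.
LSB = 8.53 V ÷ 2^17 = 8.53/131072 V = 65.079 µV.
Half an LSB is 32.5 µV.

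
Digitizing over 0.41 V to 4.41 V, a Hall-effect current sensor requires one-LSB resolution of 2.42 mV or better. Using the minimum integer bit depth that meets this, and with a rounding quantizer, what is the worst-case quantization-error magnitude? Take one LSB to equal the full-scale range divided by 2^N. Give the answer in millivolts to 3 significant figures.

0.977 mV

Range = 4.41 − (0.41) = 4 V.
Levels needed ≥ 4/2.42 mV = 1653. 2^11 = 2048 suffices, so N_min = 11.
Step size = 4/2048 V = 1.9531 mV.
Half an LSB is 0.977 mV.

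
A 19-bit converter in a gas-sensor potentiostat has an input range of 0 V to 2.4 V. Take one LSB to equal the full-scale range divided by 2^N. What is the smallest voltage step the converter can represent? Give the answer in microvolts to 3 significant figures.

V_FS = 2.4 V.
2^19 = 524288 levels.
Step size = 2.4/524288 V = 4.58 µV.

4.58 µV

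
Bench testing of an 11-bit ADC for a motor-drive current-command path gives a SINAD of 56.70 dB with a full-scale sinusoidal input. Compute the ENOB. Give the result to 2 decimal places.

ENOB = (SINAD − 1.76) / 6.02 = (56.70 − 1.76) / 6.02 = 54.94 / 6.02 = 9.1262.

9.13 bits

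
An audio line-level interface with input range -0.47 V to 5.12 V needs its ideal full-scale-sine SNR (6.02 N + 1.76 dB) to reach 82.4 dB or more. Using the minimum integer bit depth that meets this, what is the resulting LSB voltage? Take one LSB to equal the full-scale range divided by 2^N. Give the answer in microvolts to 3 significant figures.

341 µV

Full-scale range = 5.12 V − (-0.47 V) = 5.59 V.
N ≥ (82.4 − 1.76)/6.02 = 13.395 → N_min = 14.
LSB = 5.59 V / 2^14 = 341 µV.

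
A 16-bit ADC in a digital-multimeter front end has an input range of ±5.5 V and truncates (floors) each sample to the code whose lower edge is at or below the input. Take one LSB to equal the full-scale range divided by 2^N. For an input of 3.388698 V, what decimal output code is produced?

Range = 5.5 − (-5.5) = 11 V. LSB = 11 V / 2^16 ≈ 167.8 µV.
code = ⌊(V_in − V_min)/LSB⌋ = ⌊(V_in − V_min) × 2^16 / range⌋
     = ⌊(3.388698 − (-5.5)) × 65536 / 11⌋ = ⌊8.888698 × 65536/11⌋
     = ⌊52957.247⌋ = 52957.

52957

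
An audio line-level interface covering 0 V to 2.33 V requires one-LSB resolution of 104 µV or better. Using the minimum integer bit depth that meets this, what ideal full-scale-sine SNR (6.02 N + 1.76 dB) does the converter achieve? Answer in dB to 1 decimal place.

92.1 dB

Span = 2.33 V.
Required number of levels: 2.33/104 µV = 22404; smallest N with 2^N ≥ that is 15.
6.02(15) + 1.76 = 92.06 dB.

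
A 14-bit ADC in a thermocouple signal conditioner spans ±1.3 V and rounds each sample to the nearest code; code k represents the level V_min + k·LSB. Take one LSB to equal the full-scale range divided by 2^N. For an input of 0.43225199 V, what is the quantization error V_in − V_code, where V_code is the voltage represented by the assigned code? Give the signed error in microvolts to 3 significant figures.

−23.4 µV

The full-scale span is 1.3 − (-1.3) = 2.6 V. LSB = 2.6 V / 2^14 ≈ 158.7 µV.
Position in LSBs: (0.43225199 − (-1.3)) × 16384/2.6 = 10915.8525; rounding gives k = 10916.
V_code = V_min + k × range/2^14 = -1.3 + 10916 × 2.6/16384 = 0.43227539063 V.
e = 0.43225199 − (0.43227539063) = −23.4 µV.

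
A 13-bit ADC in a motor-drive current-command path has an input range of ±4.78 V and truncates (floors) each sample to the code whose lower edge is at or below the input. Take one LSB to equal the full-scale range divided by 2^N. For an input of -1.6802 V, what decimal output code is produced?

Full-scale range = 4.78 V − (-4.78 V) = 9.56 V. LSB = 9.56 V / 2^13 ≈ 1.167 mV.
(V_in − V_min) × 2^13/range = (-1.6802 − (-4.78)) × 8192/9.56 = 2656.230.
Floor → code = 2656.

2656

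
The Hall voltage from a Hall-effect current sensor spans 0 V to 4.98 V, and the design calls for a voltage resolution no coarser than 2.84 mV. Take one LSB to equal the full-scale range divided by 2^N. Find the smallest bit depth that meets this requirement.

Span = 4.98 V.
4.98 V / 2.84 mV = 1754. Since 2^10 = 1024 and 2^11 = 2048, N = 11.

11 bits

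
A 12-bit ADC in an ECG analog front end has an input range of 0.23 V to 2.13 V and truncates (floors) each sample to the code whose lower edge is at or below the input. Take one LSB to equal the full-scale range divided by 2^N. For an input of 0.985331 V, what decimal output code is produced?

Full-scale range = 2.13 V − (0.23 V) = 1.9 V. LSB = 1.9 V / 2^12 ≈ 463.9 µV.
V_in − V_min = 0.985331 − (0.23) = 0.755331 V.
Divide by LSB: 0.755331 × 4096/1.9 = 1628.3346.
Truncating gives code 1628.

1628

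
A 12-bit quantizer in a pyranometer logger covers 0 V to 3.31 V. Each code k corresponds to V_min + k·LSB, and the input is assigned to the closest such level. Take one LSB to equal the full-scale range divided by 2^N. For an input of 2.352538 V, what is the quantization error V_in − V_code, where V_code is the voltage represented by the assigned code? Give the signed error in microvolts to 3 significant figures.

+143 µV

Range is 3.31 V. LSB = 3.31 V / 2^12 ≈ 0.8081 mV.
(2.352538 − (0)) / LSB = 2.352538 × 4096/3.31 = 2911.1769. Nearest integer: k = 2911.
V_code = 0 + (2911/4096) × 3.31 = 2.352395020 V.
Error = V_in − V_code = 2.352538 − (2.352395020) = +143 µV.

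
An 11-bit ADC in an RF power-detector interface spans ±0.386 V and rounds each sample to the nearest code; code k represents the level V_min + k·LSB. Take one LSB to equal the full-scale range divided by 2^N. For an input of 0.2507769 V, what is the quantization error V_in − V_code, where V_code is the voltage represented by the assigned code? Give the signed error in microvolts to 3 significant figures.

+103 µV

Full-scale range = 0.386 V − (-0.386 V) = 0.772 V. LSB = 0.772 V / 2^11 ≈ 377.0 µV.
(0.2507769 − (-0.386)) / LSB = 0.6367769 × 2048/0.772 = 1689.2734. Nearest integer: k = 1689.
V_code = -0.386 + (1689/2048) × 0.772 = 0.2506738281 V.
e = 0.2507769 − (0.2506738281) = +103 µV.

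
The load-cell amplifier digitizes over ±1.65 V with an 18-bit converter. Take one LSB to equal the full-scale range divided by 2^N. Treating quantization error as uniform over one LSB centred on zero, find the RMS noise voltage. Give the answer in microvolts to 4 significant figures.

Range = 1.65 − (-1.65) = 3.3 V.
One LSB is 3.3 V / 262144 = 12.5885 µV.
For a uniform distribution on [−LSB/2, +LSB/2], V_rms = LSB/√12 = 12.5885 µV/3.4641 = 3.634 µV.

3.634 µV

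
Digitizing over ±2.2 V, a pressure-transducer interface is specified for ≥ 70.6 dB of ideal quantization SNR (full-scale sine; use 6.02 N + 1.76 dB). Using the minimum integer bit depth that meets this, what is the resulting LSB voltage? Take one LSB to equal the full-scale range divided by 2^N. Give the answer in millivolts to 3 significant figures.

Range = 2.2 − (-2.2) = 4.4 V.
6.02 N + 1.76 ≥ 70.6 gives N ≥ 11.435, so the minimum integer is 12.
LSB = 4.4 V ÷ 2^12 = 4.4/4096 V = 1.07 mV.

1.07 mV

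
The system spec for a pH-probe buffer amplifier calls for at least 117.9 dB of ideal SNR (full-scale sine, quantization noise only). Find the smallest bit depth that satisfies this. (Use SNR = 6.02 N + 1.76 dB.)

N ≥ (117.9 − 1.76)/6.02 = 19.292 → N_min = 20.

20 bits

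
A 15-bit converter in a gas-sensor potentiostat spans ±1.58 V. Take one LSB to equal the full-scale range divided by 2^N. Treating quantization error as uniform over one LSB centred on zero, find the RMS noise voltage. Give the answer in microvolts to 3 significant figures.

Span: 1.58 V − (-1.58 V) = 3.16 V.
One LSB is 3.16 V / 32768 = 96.436 µV.
For a uniform distribution on [−LSB/2, +LSB/2], V_rms = LSB/√12 = 96.436 µV/3.4641 = 27.8 µV.

27.8 µV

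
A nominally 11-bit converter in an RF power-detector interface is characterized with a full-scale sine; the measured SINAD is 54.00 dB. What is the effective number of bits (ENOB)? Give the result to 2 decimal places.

Inverting SNR = 6.02 N + 1.76: N_eff = (54.00 − 1.76)/6.02 = 8.6777.

8.68 bits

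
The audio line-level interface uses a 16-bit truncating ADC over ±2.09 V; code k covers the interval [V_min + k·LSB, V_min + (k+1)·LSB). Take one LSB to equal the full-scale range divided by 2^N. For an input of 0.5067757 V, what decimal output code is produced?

40713

Range = 2.09 − (-2.09) = 4.18 V. LSB = 4.18 V / 2^16 ≈ 63.78 µV.
(V_in − V_min) × 2^16/range = (0.5067757 − (-2.09)) × 65536/4.18 = 40713.467.
Floor → code = 40713.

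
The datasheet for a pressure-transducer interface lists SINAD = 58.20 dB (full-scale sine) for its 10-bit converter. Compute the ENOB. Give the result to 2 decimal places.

9.38 bits

ENOB = (SINAD − 1.76) / 6.02 = (58.20 − 1.76) / 6.02 = 56.44 / 6.02 = 9.3754.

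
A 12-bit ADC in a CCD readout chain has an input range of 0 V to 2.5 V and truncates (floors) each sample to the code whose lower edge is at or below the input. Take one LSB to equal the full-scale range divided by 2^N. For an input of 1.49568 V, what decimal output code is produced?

2450

Span = 2.5 V. LSB = 2.5 V / 2^12 ≈ 0.6104 mV.
(V_in − V_min) × 2^12/range = (1.49568 − (0)) × 4096/2.5 = 2450.522.
Floor → code = 2450.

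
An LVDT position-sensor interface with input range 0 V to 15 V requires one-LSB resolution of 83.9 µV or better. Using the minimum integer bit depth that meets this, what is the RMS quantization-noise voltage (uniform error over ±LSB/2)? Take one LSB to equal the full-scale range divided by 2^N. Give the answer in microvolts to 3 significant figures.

16.5 µV

Span = 15 V.
Need 2^N ≥ 15 V / 83.9 µV = 178800 → N_min = 18.
One LSB is 15 V / 262144 = 57.220 µV.
σ_q = LSB/√12 = 57.220 µV/3.4641 = 16.5 µV.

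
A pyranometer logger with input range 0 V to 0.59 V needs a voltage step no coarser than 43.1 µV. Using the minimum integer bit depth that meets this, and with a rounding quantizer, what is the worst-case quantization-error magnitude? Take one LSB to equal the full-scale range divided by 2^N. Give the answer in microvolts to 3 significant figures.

Full-scale range = 0.59 V.
0.59 V / 43.1 µV = 13690. Since 2^13 = 8192 and 2^14 = 16384, N = 14.
LSB = 0.59 V / 2^14 = 36.011 µV.
|e|_max = LSB/2 = 18.0 µV.

18.0 µV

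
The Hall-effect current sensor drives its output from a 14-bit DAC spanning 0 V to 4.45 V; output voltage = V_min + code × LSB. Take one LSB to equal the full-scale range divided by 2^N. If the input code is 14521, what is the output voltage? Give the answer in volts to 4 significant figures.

3.944 V

Range is 4.45 V. LSB = 4.45 V / 2^14.
V_out = 0 + 14521 × (4.45/16384) V
      = 0 + 3.94400 = 3.94400 V.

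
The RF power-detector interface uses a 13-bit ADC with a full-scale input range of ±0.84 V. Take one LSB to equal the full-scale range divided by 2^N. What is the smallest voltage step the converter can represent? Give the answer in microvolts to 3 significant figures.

Span: 0.84 V − (-0.84 V) = 1.68 V.
2^13 = 8192 levels.
LSB = 1.68 V / 2^13 = 205 µV.

205 µV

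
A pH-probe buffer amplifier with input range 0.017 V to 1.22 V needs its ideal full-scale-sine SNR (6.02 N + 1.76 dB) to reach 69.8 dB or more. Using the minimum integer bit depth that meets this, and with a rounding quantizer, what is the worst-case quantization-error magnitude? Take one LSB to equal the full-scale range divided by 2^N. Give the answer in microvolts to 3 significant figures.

Span: 1.22 V − (0.017 V) = 1.203 V.
Solving 6.02 N ≥ 69.8 − 1.76: N ≥ 11.302. Round up → N = 12.
LSB = 1.203 V / 2^12 = 293.70 µV.
Half an LSB is 147 µV.

147 µV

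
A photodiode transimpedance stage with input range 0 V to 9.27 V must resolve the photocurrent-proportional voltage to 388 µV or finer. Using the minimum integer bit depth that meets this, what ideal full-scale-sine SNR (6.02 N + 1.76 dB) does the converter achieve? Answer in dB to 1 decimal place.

Span = 9.27 V.
Required number of levels: 9.27/388 µV = 23892; smallest N with 2^N ≥ that is 15.
SNR = 6.02 × 15 + 1.76 = 92.06 dB.

92.1 dB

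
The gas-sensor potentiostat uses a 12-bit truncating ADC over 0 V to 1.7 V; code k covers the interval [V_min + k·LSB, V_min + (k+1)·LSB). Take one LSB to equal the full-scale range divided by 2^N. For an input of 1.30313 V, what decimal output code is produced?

3139

V_FS = 1.7 V. LSB = 1.7 V / 2^12 ≈ 415.0 µV.
code = ⌊(V_in − V_min)/LSB⌋ = ⌊(V_in − V_min) × 2^12 / range⌋
     = ⌊(1.30313 − (0)) × 4096 / 1.7⌋ = ⌊1.30313 × 4096/1.7⌋
     = ⌊3139.777⌋ = 3139.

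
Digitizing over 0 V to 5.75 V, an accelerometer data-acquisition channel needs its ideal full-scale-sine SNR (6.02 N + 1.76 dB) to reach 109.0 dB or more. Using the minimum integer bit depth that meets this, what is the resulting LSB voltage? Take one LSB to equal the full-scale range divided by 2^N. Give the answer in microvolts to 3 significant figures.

21.9 µV

Full-scale range = 5.75 V.
6.02 N + 1.76 ≥ 109.0 gives N ≥ 17.814, so the minimum integer is 18.
LSB = 5.75 V ÷ 2^18 = 5.75/262144 V = 21.9 µV.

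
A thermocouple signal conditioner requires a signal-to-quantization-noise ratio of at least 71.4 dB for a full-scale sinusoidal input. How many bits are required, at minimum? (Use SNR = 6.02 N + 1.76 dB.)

12 bits

Solving 6.02 N ≥ 71.4 − 1.76: N ≥ 11.568. Round up → N = 12.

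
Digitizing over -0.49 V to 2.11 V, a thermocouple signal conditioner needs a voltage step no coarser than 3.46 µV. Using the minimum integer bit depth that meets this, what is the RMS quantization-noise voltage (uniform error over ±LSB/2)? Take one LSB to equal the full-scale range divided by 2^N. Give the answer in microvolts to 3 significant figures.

Full-scale range = 2.11 V − (-0.49 V) = 2.6 V.
Levels needed ≥ 2.6/3.46 µV = 751400. 2^20 = 1048576 suffices, so N_min = 20.
Step size = 2.6/1048576 V = 2.4796 µV.
V_rms = LSB/√12 = 0.716 µV.

0.716 µV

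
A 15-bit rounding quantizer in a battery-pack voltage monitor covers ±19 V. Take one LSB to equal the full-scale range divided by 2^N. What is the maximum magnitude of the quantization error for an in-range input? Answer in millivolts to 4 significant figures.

Full-scale range = 19 V − (-19 V) = 38 V.
One LSB is 38 V / 32768 = 1.15967 mV.
A rounding quantizer has |error| ≤ LSB/2 = 0.5798 mV.

0.5798 mV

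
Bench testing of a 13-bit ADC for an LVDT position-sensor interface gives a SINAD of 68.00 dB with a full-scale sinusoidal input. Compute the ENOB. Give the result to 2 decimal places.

(68.00 − 1.76) / 6.02 = 66.24/6.02 = 11.0033 effective bits.

11.00 bits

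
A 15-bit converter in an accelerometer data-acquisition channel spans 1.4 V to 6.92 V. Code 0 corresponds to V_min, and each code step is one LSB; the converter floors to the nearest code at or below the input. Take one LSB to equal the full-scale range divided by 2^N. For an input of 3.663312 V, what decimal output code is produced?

Full-scale range = 6.92 V − (1.4 V) = 5.52 V. LSB = 5.52 V / 2^15 ≈ 168.5 µV.
code = ⌊(V_in − V_min)/LSB⌋ = ⌊(V_in − V_min) × 2^15 / range⌋
     = ⌊(3.663312 − (1.4)) × 32768 / 5.52⌋ = ⌊2.263312 × 32768/5.52⌋
     = ⌊13435.545⌋ = 13435.

13435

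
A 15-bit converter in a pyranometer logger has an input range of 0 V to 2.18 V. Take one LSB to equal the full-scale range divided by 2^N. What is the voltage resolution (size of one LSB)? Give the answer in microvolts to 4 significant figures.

66.53 µV

Span = 2.18 V.
2^15 = 32768 levels.
Step size = 2.18/32768 V = 66.53 µV.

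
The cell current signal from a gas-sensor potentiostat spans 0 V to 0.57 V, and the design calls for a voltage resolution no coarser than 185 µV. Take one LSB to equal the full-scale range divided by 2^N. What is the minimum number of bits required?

Range is 0.57 V.
Need 2^N ≥ 0.57 V / 185 µV = 3081 → N_min = 12.

12 bits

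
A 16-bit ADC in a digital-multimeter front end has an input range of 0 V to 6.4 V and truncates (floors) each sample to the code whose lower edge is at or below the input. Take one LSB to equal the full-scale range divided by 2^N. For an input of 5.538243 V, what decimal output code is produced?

Span = 6.4 V. LSB = 6.4 V / 2^16 ≈ 97.66 µV.
(V_in − V_min) × 2^16/range = (5.538243 − (0)) × 65536/6.4 = 56711.608.
Floor → code = 56711.

56711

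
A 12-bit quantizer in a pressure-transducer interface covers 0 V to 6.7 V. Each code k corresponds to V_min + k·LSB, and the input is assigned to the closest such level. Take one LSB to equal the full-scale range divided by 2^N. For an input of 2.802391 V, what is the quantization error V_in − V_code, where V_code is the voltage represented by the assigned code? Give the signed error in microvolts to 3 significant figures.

+365 µV

Full-scale range = 6.7 V. LSB = 6.7 V / 2^12 ≈ 1.636 mV.
(2.802391 − (0)) / LSB = 2.802391 × 4096/6.7 = 1713.2229. Nearest integer: k = 1713.
V_code = 0 + (1713/4096) × 6.7 = 2.802026367 V.
V_in − V_code = 2.802391 − (2.802026367) = +365 µV.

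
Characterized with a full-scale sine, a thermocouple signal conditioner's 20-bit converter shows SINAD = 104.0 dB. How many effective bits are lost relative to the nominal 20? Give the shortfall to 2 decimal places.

3.02 bits

ENOB = (SINAD − 1.76)/6.02 = (104.0 − 1.76)/6.02 = 16.9834 bits.
Shortfall = 20 − 16.9834 = 3.0166 bits.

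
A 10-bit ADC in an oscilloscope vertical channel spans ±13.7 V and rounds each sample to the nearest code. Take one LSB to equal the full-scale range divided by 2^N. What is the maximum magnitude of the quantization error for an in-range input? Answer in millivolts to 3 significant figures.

Full-scale range = 13.7 V − (-13.7 V) = 27.4 V.
LSB = 27.4 V / 2^10 = 26.758 mV.
|e|_max = LSB/2 = 13.4 mV.

13.4 mV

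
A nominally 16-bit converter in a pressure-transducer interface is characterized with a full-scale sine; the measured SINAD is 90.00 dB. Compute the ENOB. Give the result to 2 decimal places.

14.66 bits

Inverting SNR = 6.02 N + 1.76: N_eff = (90.00 − 1.76)/6.02 = 14.6578.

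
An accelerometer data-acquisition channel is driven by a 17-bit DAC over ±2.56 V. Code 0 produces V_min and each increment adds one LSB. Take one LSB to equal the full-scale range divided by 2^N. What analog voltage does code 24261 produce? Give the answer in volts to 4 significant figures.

-1.612 V

The full-scale span is 2.56 − (-2.56) = 5.12 V. LSB = 5.12 V / 2^17.
Output = V_min + (24261/131072) × range = -2.56 + 0.185097 × 5.12 V
      = -2.56 + 0.947695 = -1.61230 V.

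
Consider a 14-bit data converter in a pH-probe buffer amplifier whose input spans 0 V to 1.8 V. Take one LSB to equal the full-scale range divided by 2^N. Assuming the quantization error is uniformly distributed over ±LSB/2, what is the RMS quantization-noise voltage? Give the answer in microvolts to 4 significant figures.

Span = 1.8 V.
LSB = 1.8 V ÷ 2^14 = 1.8/16384 V = 109.863 µV.
σ_q = LSB/√12 = 109.863 µV/3.4641 = 31.71 µV.

31.71 µV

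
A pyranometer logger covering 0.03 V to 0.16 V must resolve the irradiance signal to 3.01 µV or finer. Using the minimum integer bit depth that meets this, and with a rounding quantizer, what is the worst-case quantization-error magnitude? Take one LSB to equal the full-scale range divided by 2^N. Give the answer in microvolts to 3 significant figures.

Span: 0.16 V − (0.03 V) = 0.13 V.
Levels needed ≥ 0.13/3.01 µV = 43190. 2^16 = 65536 suffices, so N_min = 16.
LSB = 0.13 V / 2^16 = 1.9836 µV.
Max error for round-to-nearest is LSB/2 = 0.992 µV.

0.992 µV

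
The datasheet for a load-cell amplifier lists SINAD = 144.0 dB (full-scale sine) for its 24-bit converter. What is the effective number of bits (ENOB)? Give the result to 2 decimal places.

ENOB = (144.0 − 1.76)/6.02 = 23.6279 bits.

23.63 bits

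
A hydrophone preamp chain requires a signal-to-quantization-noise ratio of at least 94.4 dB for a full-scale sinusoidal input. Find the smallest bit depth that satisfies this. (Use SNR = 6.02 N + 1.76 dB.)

16 bits

6.02 N + 1.76 ≥ 94.4 gives N ≥ 15.389, so the minimum integer is 16.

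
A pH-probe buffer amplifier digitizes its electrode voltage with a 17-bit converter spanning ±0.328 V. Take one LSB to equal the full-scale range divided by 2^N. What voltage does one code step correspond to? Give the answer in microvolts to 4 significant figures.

Range = 0.328 − (-0.328) = 0.656 V.
2^17 = 131072 levels.
Step size = 0.656/131072 V = 5.005 µV.

5.005 µV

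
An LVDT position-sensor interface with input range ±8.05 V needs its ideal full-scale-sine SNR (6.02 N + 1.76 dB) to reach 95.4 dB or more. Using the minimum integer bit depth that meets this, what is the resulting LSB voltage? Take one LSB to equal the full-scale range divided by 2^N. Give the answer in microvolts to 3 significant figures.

The full-scale span is 8.05 − (-8.05) = 16.1 V.
6.02 N + 1.76 ≥ 95.4 gives N ≥ 15.555, so the minimum integer is 16.
LSB = 16.1 V ÷ 2^16 = 16.1/65536 V = 246 µV.

246 µV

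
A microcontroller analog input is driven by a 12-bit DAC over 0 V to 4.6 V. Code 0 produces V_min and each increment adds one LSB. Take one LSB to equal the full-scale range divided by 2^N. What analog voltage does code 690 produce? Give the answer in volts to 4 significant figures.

Span = 4.6 V. LSB = 4.6 V / 2^12.
Output = V_min + (690/4096) × range = 0 + 0.168457 × 4.6 V
      = 0 V + 0.774902 V = 0.774902 V.

0.7749 V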